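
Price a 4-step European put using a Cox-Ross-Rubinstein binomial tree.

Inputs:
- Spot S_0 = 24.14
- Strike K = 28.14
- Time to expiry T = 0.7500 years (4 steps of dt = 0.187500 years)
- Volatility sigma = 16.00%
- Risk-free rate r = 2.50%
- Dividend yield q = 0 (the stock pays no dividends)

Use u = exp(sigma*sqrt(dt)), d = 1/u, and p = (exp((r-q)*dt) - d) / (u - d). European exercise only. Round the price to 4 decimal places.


Answer: Price = V(0,0) = 3.7365

Derivation:
dt = T/N = 0.187500
u = exp(sigma*sqrt(dt)) = 1.071738; d = 1/u = 0.933063
p = (exp((r-q)*dt) - d) / (u - d) = 0.516568
Discount per step: exp(-r*dt) = 0.995323
Stock lattice S(k, i) with i counting down-moves:
  k=0: S(0,0) = 24.1400
  k=1: S(1,0) = 25.8718; S(1,1) = 22.5242
  k=2: S(2,0) = 27.7278; S(2,1) = 24.1400; S(2,2) = 21.0165
  k=3: S(3,0) = 29.7169; S(3,1) = 25.8718; S(3,2) = 22.5242; S(3,3) = 19.6097
  k=4: S(4,0) = 31.8488; S(4,1) = 27.7278; S(4,2) = 24.1400; S(4,3) = 21.0165; S(4,4) = 18.2971
Terminal payoffs V(N, i) = max(K - S_T, 0):
  V(4,0) = 0.000000; V(4,1) = 0.412234; V(4,2) = 4.000000; V(4,3) = 7.123536; V(4,4) = 9.842909
Backward induction: V(k, i) = exp(-r*dt) * [p * V(k+1, i) + (1-p) * V(k+1, i+1)].
  V(3,0) = exp(-r*dt) * [p*0.000000 + (1-p)*0.412234] = 0.198355
  V(3,1) = exp(-r*dt) * [p*0.412234 + (1-p)*4.000000] = 2.136637
  V(3,2) = exp(-r*dt) * [p*4.000000 + (1-p)*7.123536] = 5.484250
  V(3,3) = exp(-r*dt) * [p*7.123536 + (1-p)*9.842909] = 8.398707
  V(2,0) = exp(-r*dt) * [p*0.198355 + (1-p)*2.136637] = 1.130073
  V(2,1) = exp(-r*dt) * [p*2.136637 + (1-p)*5.484250] = 3.737420
  V(2,2) = exp(-r*dt) * [p*5.484250 + (1-p)*8.398707] = 6.860956
  V(1,0) = exp(-r*dt) * [p*1.130073 + (1-p)*3.737420] = 2.379369
  V(1,1) = exp(-r*dt) * [p*3.737420 + (1-p)*6.860956] = 5.222898
  V(0,0) = exp(-r*dt) * [p*2.379369 + (1-p)*5.222898] = 3.736467


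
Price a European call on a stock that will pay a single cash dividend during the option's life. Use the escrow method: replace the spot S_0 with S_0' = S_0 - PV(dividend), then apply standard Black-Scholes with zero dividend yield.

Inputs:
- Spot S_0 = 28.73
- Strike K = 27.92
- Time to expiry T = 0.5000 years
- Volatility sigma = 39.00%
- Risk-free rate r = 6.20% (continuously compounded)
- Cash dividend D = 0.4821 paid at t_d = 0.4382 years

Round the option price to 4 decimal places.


Answer: Price = 3.6673

Derivation:
PV(D) = D * exp(-r * t_d) = 0.4821 * 0.97319734 = 0.46917844
S_0' = S_0 - PV(D) = 28.7300 - 0.46917844 = 28.26082156
d1 = (ln(S_0'/K) + (r + sigma^2/2)*T) / (sigma*sqrt(T)) = 0.29429483
d2 = d1 - sigma*sqrt(T) = 0.01852319
exp(-rT) = 0.96947557
N(d1) = 0.61573369; N(d2) = 0.50738926
C = S_0' * N(d1) - K * exp(-rT) * N(d2) = 28.26082156 * 0.61573369 - 27.9200 * 0.96947557 * 0.50738926 = 3.6673


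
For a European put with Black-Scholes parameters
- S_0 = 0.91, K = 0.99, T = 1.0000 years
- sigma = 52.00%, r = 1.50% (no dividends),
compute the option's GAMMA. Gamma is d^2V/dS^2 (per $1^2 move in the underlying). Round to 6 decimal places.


d1 = 0.1268070315; d2 = -0.3931929685
phi(d1) = 0.3957476395; exp(-qT) = 1.0000000000; exp(-rT) = 0.9851119396
Gamma = exp(-qT) * phi(d1) / (S * sigma * sqrt(T)) = 1.0000000000 * 0.3957476395 / (0.9100 * 0.5200 * 1.0000000000) = 0.836322

Answer: Gamma = 0.836322


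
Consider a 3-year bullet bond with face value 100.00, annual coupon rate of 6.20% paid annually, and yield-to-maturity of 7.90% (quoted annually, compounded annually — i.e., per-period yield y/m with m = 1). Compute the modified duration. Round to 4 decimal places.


Answer: Modified duration = 2.6173

Derivation:
Coupon per period c = face * coupon_rate / m = 6.200000
Periods per year m = 1; per-period yield y/m = 0.079000
Number of cashflows N = 3
Cashflows (t years, CF_t, discount factor 1/(1+y/m)^(m*t), PV):
  t = 1.0000: CF_t = 6.200000, DF = 0.926784, PV = 5.746061
  t = 2.0000: CF_t = 6.200000, DF = 0.858929, PV = 5.325358
  t = 3.0000: CF_t = 106.200000, DF = 0.796041, PV = 84.539599
Price P = sum_t PV_t = 95.611018
First compute Macaulay numerator sum_t t * PV_t:
  t * PV_t at t = 1.0000: 5.746061
  t * PV_t at t = 2.0000: 10.650716
  t * PV_t at t = 3.0000: 253.618797
Macaulay duration D = 270.015573 / 95.611018 = 2.824105
Modified duration = D / (1 + y/m) = 2.824105 / (1 + 0.079000) = 2.617336


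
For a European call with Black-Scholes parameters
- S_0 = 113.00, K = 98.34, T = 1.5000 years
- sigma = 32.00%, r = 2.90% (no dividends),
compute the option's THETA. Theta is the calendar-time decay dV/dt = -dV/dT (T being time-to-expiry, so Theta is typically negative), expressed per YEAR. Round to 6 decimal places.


d1 = 0.6615075586; d2 = 0.2695891998
phi(d1) = 0.3205443424; exp(-qT) = 1.0000000000; exp(-rT) = 0.9574325541
Theta = -S*exp(-qT)*phi(d1)*sigma/(2*sqrt(T)) - r*K*exp(-rT)*N(d2) + q*S*exp(-qT)*N(d1)
N(d1) = 0.7458565656; N(d2) = 0.6062618449; sqrt(T) = 1.2247448714
Term 1 = -113.0000 * 1.0000000000 * 0.3205443424 * 0.3200 / (2 * 1.2247448714) = -4.7319583416
Term 2 = -0.0290 * 98.3400 * 0.9574325541 * 0.6062618449 = -1.6553759018
Term 3 = 0 (no dividend yield, q = 0)
Theta = -4.7319583416 + (-1.6553759018) + (0.0000000000) = -6.387334

Answer: Theta = -6.387334


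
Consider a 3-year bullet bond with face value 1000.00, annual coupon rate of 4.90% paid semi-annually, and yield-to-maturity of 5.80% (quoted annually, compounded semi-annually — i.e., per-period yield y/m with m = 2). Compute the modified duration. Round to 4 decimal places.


Answer: Modified duration = 2.7441

Derivation:
Coupon per period c = face * coupon_rate / m = 24.500000
Periods per year m = 2; per-period yield y/m = 0.029000
Number of cashflows N = 6
Cashflows (t years, CF_t, discount factor 1/(1+y/m)^(m*t), PV):
  t = 0.5000: CF_t = 24.500000, DF = 0.971817, PV = 23.809524
  t = 1.0000: CF_t = 24.500000, DF = 0.944429, PV = 23.138507
  t = 1.5000: CF_t = 24.500000, DF = 0.917812, PV = 22.486401
  t = 2.0000: CF_t = 24.500000, DF = 0.891946, PV = 21.852674
  t = 2.5000: CF_t = 24.500000, DF = 0.866808, PV = 21.236807
  t = 3.0000: CF_t = 1024.500000, DF = 0.842379, PV = 863.017722
Price P = sum_t PV_t = 975.541635
First compute Macaulay numerator sum_t t * PV_t:
  t * PV_t at t = 0.5000: 11.904762
  t * PV_t at t = 1.0000: 23.138507
  t * PV_t at t = 1.5000: 33.729602
  t * PV_t at t = 2.0000: 43.705348
  t * PV_t at t = 2.5000: 53.092016
  t * PV_t at t = 3.0000: 2589.053167
Macaulay duration D = 2754.623402 / 975.541635 = 2.823686
Modified duration = D / (1 + y/m) = 2.823686 / (1 + 0.029000) = 2.744107


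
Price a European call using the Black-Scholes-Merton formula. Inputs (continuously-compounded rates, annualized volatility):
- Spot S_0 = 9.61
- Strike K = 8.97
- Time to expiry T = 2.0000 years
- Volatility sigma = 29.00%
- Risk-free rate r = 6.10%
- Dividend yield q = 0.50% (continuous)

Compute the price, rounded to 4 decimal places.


d1 = (ln(S/K) + (r - q + 0.5*sigma^2) * T) / (sigma * sqrt(T)) = 0.64619452
d2 = d1 - sigma * sqrt(T) = 0.23607259
exp(-rT) = 0.88514837; exp(-qT) = 0.99004983
C = S_0 * exp(-qT) * N(d1) - K * exp(-rT) * N(d2)
N(d1) = 0.74092331; N(d2) = 0.59331183
C = 9.6100 * 0.99004983 * 0.74092331 - 8.9700 * 0.88514837 * 0.59331183 = 2.3387

Answer: Price = 2.3387


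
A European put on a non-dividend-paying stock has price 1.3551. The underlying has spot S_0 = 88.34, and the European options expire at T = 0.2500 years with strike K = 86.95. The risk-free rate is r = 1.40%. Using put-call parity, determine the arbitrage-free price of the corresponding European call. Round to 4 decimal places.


Answer: Call price = 3.0489

Derivation:
Put-call parity: C - P = S_0 * exp(-qT) - K * exp(-rT).
S_0 * exp(-qT) = 88.3400 * 1.00000000 = 88.34000000
K * exp(-rT) = 86.9500 * 0.99650612 = 86.64620695
C = P + S*exp(-qT) - K*exp(-rT)
C = 1.3551 + 88.34000000 - 86.64620695 = 3.0489


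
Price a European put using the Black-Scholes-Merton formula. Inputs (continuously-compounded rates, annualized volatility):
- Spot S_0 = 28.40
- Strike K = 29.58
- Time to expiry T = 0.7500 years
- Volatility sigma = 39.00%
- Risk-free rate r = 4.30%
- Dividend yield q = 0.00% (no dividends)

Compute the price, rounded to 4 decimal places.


d1 = (ln(S/K) + (r - q + 0.5*sigma^2) * T) / (sigma * sqrt(T)) = 0.14382887
d2 = d1 - sigma * sqrt(T) = -0.19392104
exp(-rT) = 0.96826449; exp(-qT) = 1.00000000
P = K * exp(-rT) * N(-d2) - S_0 * exp(-qT) * N(-d1)
N(-d1) = 0.44281780; N(-d2) = 0.57688114
P = 29.5800 * 0.96826449 * 0.57688114 - 28.4000 * 1.00000000 * 0.44281780 = 3.9466

Answer: Price = 3.9466


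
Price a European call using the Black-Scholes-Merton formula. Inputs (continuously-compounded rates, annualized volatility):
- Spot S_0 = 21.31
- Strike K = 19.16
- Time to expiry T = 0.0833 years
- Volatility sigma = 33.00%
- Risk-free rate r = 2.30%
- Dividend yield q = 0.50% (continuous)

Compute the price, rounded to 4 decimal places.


d1 = (ln(S/K) + (r - q + 0.5*sigma^2) * T) / (sigma * sqrt(T)) = 1.17999103
d2 = d1 - sigma * sqrt(T) = 1.08474729
exp(-rT) = 0.99808593; exp(-qT) = 0.99958359
C = S_0 * exp(-qT) * N(d1) - K * exp(-rT) * N(d2)
N(d1) = 0.88099811; N(d2) = 0.86098320
C = 21.3100 * 0.99958359 * 0.88099811 - 19.1600 * 0.99808593 * 0.86098320 = 2.3014

Answer: Price = 2.3014


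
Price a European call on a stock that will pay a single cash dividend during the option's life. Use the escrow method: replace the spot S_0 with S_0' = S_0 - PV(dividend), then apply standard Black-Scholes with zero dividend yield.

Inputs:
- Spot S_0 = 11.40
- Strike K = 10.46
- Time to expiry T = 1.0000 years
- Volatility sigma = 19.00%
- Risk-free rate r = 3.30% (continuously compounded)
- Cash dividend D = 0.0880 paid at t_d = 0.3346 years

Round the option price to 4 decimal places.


Answer: Price = 1.5423

Derivation:
PV(D) = D * exp(-r * t_d) = 0.0880 * 0.98901894 = 0.08703367
S_0' = S_0 - PV(D) = 11.4000 - 0.08703367 = 11.31296633
d1 = (ln(S_0'/K) + (r + sigma^2/2)*T) / (sigma*sqrt(T)) = 0.68126880
d2 = d1 - sigma*sqrt(T) = 0.49126880
exp(-rT) = 0.96753856
N(d1) = 0.75214929; N(d2) = 0.68838183
C = S_0' * N(d1) - K * exp(-rT) * N(d2) = 11.31296633 * 0.75214929 - 10.4600 * 0.96753856 * 0.68838183 = 1.5423


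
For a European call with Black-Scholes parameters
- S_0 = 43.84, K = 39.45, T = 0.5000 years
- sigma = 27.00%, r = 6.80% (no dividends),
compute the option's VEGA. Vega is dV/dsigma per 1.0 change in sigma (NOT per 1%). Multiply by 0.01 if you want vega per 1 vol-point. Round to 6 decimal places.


Answer: Vega = 8.791007

Derivation:
d1 = 0.8262023950; d2 = 0.6352835640
phi(d1) = 0.2835848994; exp(-qT) = 1.0000000000; exp(-rT) = 0.9665715046
Vega = S * exp(-qT) * phi(d1) * sqrt(T) = 43.8400 * 1.0000000000 * 0.2835848994 * 0.7071067812 = 8.791007


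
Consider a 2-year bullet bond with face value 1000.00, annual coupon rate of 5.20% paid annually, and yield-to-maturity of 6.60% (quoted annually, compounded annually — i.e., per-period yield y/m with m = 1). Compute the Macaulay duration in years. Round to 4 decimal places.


Answer: Macaulay duration = 1.9499 years

Derivation:
Coupon per period c = face * coupon_rate / m = 52.000000
Periods per year m = 1; per-period yield y/m = 0.066000
Number of cashflows N = 2
Cashflows (t years, CF_t, discount factor 1/(1+y/m)^(m*t), PV):
  t = 1.0000: CF_t = 52.000000, DF = 0.938086, PV = 48.780488
  t = 2.0000: CF_t = 1052.000000, DF = 0.880006, PV = 925.766221
Price P = sum_t PV_t = 974.546709
Macaulay numerator sum_t t * PV_t:
  t * PV_t at t = 1.0000: 48.780488
  t * PV_t at t = 2.0000: 1851.532442
Macaulay duration D = (sum_t t * PV_t) / P = 1900.312930 / 974.546709 = 1.949945


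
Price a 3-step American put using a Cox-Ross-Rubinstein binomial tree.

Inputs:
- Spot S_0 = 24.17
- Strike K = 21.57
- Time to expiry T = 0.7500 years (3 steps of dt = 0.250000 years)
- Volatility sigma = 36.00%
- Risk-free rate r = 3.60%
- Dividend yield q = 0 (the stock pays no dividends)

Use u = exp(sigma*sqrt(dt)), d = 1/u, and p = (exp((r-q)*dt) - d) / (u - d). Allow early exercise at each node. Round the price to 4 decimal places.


Answer: Price = V(0,0) = 1.5986

Derivation:
dt = T/N = 0.250000
u = exp(sigma*sqrt(dt)) = 1.197217; d = 1/u = 0.835270
p = (exp((r-q)*dt) - d) / (u - d) = 0.480099
Discount per step: exp(-r*dt) = 0.991040
Stock lattice S(k, i) with i counting down-moves:
  k=0: S(0,0) = 24.1700
  k=1: S(1,0) = 28.9367; S(1,1) = 20.1885
  k=2: S(2,0) = 34.6436; S(2,1) = 24.1700; S(2,2) = 16.8628
  k=3: S(3,0) = 41.4759; S(3,1) = 28.9367; S(3,2) = 20.1885; S(3,3) = 14.0850
Terminal payoffs V(N, i) = max(K - S_T, 0):
  V(3,0) = 0.000000; V(3,1) = 0.000000; V(3,2) = 1.381519; V(3,3) = 7.484975
Backward induction: V(k, i) = exp(-r*dt) * [p * V(k+1, i) + (1-p) * V(k+1, i+1)]; then take max(V_cont, immediate exercise) for American.
  V(2,0) = exp(-r*dt) * [p*0.000000 + (1-p)*0.000000] = 0.000000; exercise = 0.000000; V(2,0) = max -> 0.000000
  V(2,1) = exp(-r*dt) * [p*0.000000 + (1-p)*1.381519] = 0.711818; exercise = 0.000000; V(2,1) = max -> 0.711818
  V(2,2) = exp(-r*dt) * [p*1.381519 + (1-p)*7.484975] = 4.513904; exercise = 4.707163; V(2,2) = max -> 4.707163
  V(1,0) = exp(-r*dt) * [p*0.000000 + (1-p)*0.711818] = 0.366759; exercise = 0.000000; V(1,0) = max -> 0.366759
  V(1,1) = exp(-r*dt) * [p*0.711818 + (1-p)*4.707163] = 2.764014; exercise = 1.381519; V(1,1) = max -> 2.764014
  V(0,0) = exp(-r*dt) * [p*0.366759 + (1-p)*2.764014] = 1.598642; exercise = 0.000000; V(0,0) = max -> 1.598642


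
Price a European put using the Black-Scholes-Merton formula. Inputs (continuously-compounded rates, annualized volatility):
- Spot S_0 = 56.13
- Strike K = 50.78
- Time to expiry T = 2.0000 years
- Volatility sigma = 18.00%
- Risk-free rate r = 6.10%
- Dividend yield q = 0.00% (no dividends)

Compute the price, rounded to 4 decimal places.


d1 = (ln(S/K) + (r - q + 0.5*sigma^2) * T) / (sigma * sqrt(T)) = 1.00003697
d2 = d1 - sigma * sqrt(T) = 0.74547853
exp(-rT) = 0.88514837; exp(-qT) = 1.00000000
P = K * exp(-rT) * N(-d2) - S_0 * exp(-qT) * N(-d1)
N(-d1) = 0.15864631; N(-d2) = 0.22799124
P = 50.7800 * 0.88514837 * 0.22799124 - 56.1300 * 1.00000000 * 0.15864631 = 1.3429

Answer: Price = 1.3429


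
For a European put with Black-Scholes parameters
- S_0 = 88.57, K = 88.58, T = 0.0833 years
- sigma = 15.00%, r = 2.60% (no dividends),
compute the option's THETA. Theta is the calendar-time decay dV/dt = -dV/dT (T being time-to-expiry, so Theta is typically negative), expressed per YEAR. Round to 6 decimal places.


Answer: Theta = -8.034666

Derivation:
d1 = 0.0690655147; d2 = 0.0257729056
phi(d1) = 0.3979919278; exp(-qT) = 1.0000000000; exp(-rT) = 0.9978365437
Theta = -S*exp(-qT)*phi(d1)*sigma/(2*sqrt(T)) + r*K*exp(-rT)*N(-d2) - q*S*exp(-qT)*N(-d1)
N(-d1) = 0.4724687354; N(-d2) = 0.4897192364; sqrt(T) = 0.2886173938
Term 1 = -88.5700 * 1.0000000000 * 0.3979919278 * 0.1500 / (2 * 0.2886173938) = -9.1600885296
Term 2 = 0.0260 * 88.5800 * 0.9978365437 * 0.4897192364 = 1.1254224976
Term 3 = 0 (no dividend yield, q = 0)
Theta = -9.1600885296 + (1.1254224976) + (0.0000000000) = -8.034666


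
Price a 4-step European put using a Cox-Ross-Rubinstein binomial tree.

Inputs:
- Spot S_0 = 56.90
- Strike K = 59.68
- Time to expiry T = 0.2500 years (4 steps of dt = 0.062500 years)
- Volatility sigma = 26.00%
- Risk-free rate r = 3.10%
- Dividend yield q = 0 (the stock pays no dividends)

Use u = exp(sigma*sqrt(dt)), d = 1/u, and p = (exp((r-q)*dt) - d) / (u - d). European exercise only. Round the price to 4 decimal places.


dt = T/N = 0.062500
u = exp(sigma*sqrt(dt)) = 1.067159; d = 1/u = 0.937067
p = (exp((r-q)*dt) - d) / (u - d) = 0.498664
Discount per step: exp(-r*dt) = 0.998064
Stock lattice S(k, i) with i counting down-moves:
  k=0: S(0,0) = 56.9000
  k=1: S(1,0) = 60.7213; S(1,1) = 53.3191
  k=2: S(2,0) = 64.7993; S(2,1) = 56.9000; S(2,2) = 49.9636
  k=3: S(3,0) = 69.1512; S(3,1) = 60.7213; S(3,2) = 53.3191; S(3,3) = 46.8193
  k=4: S(4,0) = 73.7953; S(4,1) = 64.7993; S(4,2) = 56.9000; S(4,3) = 49.9636; S(4,4) = 43.8728
Terminal payoffs V(N, i) = max(K - S_T, 0):
  V(4,0) = 0.000000; V(4,1) = 0.000000; V(4,2) = 2.780000; V(4,3) = 9.716370; V(4,4) = 15.807165
Backward induction: V(k, i) = exp(-r*dt) * [p * V(k+1, i) + (1-p) * V(k+1, i+1)].
  V(3,0) = exp(-r*dt) * [p*0.000000 + (1-p)*0.000000] = 0.000000
  V(3,1) = exp(-r*dt) * [p*0.000000 + (1-p)*2.780000] = 1.391018
  V(3,2) = exp(-r*dt) * [p*2.780000 + (1-p)*9.716370] = 6.245343
  V(3,3) = exp(-r*dt) * [p*9.716370 + (1-p)*15.807165] = 12.745190
  V(2,0) = exp(-r*dt) * [p*0.000000 + (1-p)*1.391018] = 0.696018
  V(2,1) = exp(-r*dt) * [p*1.391018 + (1-p)*6.245343] = 3.817265
  V(2,2) = exp(-r*dt) * [p*6.245343 + (1-p)*12.745190] = 9.485557
  V(1,0) = exp(-r*dt) * [p*0.696018 + (1-p)*3.817265] = 2.256437
  V(1,1) = exp(-r*dt) * [p*3.817265 + (1-p)*9.485557] = 6.646098
  V(0,0) = exp(-r*dt) * [p*2.256437 + (1-p)*6.646098] = 4.448507

Answer: Price = V(0,0) = 4.4485


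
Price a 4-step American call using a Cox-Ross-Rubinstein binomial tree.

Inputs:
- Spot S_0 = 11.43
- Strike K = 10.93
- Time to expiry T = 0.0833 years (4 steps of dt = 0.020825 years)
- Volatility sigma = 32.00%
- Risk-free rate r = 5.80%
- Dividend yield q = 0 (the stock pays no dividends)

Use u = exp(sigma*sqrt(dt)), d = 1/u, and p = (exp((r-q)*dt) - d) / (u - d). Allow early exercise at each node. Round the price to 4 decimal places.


dt = T/N = 0.020825
u = exp(sigma*sqrt(dt)) = 1.047262; d = 1/u = 0.954871
p = (exp((r-q)*dt) - d) / (u - d) = 0.501539
Discount per step: exp(-r*dt) = 0.998793
Stock lattice S(k, i) with i counting down-moves:
  k=0: S(0,0) = 11.4300
  k=1: S(1,0) = 11.9702; S(1,1) = 10.9142
  k=2: S(2,0) = 12.5359; S(2,1) = 11.4300; S(2,2) = 10.4216
  k=3: S(3,0) = 13.1284; S(3,1) = 11.9702; S(3,2) = 10.9142; S(3,3) = 9.9513
  k=4: S(4,0) = 13.7489; S(4,1) = 12.5359; S(4,2) = 11.4300; S(4,3) = 10.4216; S(4,4) = 9.5022
Terminal payoffs V(N, i) = max(S_T - K, 0):
  V(4,0) = 2.818870; V(4,1) = 1.605932; V(4,2) = 0.500000; V(4,3) = 0.000000; V(4,4) = 0.000000
Backward induction: V(k, i) = exp(-r*dt) * [p * V(k+1, i) + (1-p) * V(k+1, i+1)]; then take max(V_cont, immediate exercise) for American.
  V(3,0) = exp(-r*dt) * [p*2.818870 + (1-p)*1.605932] = 2.211594; exercise = 2.198400; V(3,0) = max -> 2.211594
  V(3,1) = exp(-r*dt) * [p*1.605932 + (1-p)*0.500000] = 1.053394; exercise = 1.040200; V(3,1) = max -> 1.053394
  V(3,2) = exp(-r*dt) * [p*0.500000 + (1-p)*0.000000] = 0.250467; exercise = 0.000000; V(3,2) = max -> 0.250467
  V(3,3) = exp(-r*dt) * [p*0.000000 + (1-p)*0.000000] = 0.000000; exercise = 0.000000; V(3,3) = max -> 0.000000
  V(2,0) = exp(-r*dt) * [p*2.211594 + (1-p)*1.053394] = 1.632303; exercise = 1.605932; V(2,0) = max -> 1.632303
  V(2,1) = exp(-r*dt) * [p*1.053394 + (1-p)*0.250467] = 0.652377; exercise = 0.500000; V(2,1) = max -> 0.652377
  V(2,2) = exp(-r*dt) * [p*0.250467 + (1-p)*0.000000] = 0.125467; exercise = 0.000000; V(2,2) = max -> 0.125467
  V(1,0) = exp(-r*dt) * [p*1.632303 + (1-p)*0.652377] = 1.142467; exercise = 1.040200; V(1,0) = max -> 1.142467
  V(1,1) = exp(-r*dt) * [p*0.652377 + (1-p)*0.125467] = 0.389262; exercise = 0.000000; V(1,1) = max -> 0.389262
  V(0,0) = exp(-r*dt) * [p*1.142467 + (1-p)*0.389262] = 0.766098; exercise = 0.500000; V(0,0) = max -> 0.766098

Answer: Price = V(0,0) = 0.7661


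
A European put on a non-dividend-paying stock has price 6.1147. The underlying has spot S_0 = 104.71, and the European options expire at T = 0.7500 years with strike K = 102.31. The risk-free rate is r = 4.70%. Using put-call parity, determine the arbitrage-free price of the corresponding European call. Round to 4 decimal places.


Put-call parity: C - P = S_0 * exp(-qT) - K * exp(-rT).
S_0 * exp(-qT) = 104.7100 * 1.00000000 = 104.71000000
K * exp(-rT) = 102.3100 * 0.96536405 = 98.76639545
C = P + S*exp(-qT) - K*exp(-rT)
C = 6.1147 + 104.71000000 - 98.76639545 = 12.0583

Answer: Call price = 12.0583


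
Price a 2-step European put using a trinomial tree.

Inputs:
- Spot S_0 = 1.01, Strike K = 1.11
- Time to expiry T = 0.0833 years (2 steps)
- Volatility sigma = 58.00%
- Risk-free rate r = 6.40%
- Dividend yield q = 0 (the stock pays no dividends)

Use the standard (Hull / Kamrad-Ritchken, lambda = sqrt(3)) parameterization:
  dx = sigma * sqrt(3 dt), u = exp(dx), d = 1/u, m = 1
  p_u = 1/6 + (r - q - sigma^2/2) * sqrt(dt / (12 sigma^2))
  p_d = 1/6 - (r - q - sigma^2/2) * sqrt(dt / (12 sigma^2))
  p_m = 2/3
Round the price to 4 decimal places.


Answer: Price = V(0,0) = 0.1310

Derivation:
dt = T/N = 0.041650; dx = sigma*sqrt(3*dt) = 0.205020
u = exp(dx) = 1.227550; d = 1/u = 0.814631
p_u = 0.156083, p_m = 0.666667, p_d = 0.177251
Discount per step: exp(-r*dt) = 0.997338
Stock lattice S(k, j) with j the centered position index:
  k=0: S(0,+0) = 1.0100
  k=1: S(1,-1) = 0.8228; S(1,+0) = 1.0100; S(1,+1) = 1.2398
  k=2: S(2,-2) = 0.6703; S(2,-1) = 0.8228; S(2,+0) = 1.0100; S(2,+1) = 1.2398; S(2,+2) = 1.5219
Terminal payoffs V(N, j) = max(K - S_T, 0):
  V(2,-2) = 0.439740; V(2,-1) = 0.287223; V(2,+0) = 0.100000; V(2,+1) = 0.000000; V(2,+2) = 0.000000
Backward induction: V(k, j) = exp(-r*dt) * [p_u * V(k+1, j+1) + p_m * V(k+1, j) + p_d * V(k+1, j-1)]
  V(1,-1) = exp(-r*dt) * [p_u*0.100000 + p_m*0.287223 + p_d*0.439740] = 0.284276
  V(1,+0) = exp(-r*dt) * [p_u*0.000000 + p_m*0.100000 + p_d*0.287223] = 0.117264
  V(1,+1) = exp(-r*dt) * [p_u*0.000000 + p_m*0.000000 + p_d*0.100000] = 0.017678
  V(0,+0) = exp(-r*dt) * [p_u*0.017678 + p_m*0.117264 + p_d*0.284276] = 0.130974


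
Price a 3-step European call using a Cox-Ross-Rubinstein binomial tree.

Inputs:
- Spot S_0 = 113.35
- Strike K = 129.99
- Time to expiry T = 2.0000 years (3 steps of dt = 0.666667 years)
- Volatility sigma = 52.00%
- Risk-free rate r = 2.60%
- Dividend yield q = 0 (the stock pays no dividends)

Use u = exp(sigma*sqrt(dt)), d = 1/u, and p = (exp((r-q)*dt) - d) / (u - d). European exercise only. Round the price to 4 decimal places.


Answer: Price = V(0,0) = 31.1685

Derivation:
dt = T/N = 0.666667
u = exp(sigma*sqrt(dt)) = 1.528945; d = 1/u = 0.654046
p = (exp((r-q)*dt) - d) / (u - d) = 0.415406
Discount per step: exp(-r*dt) = 0.982816
Stock lattice S(k, i) with i counting down-moves:
  k=0: S(0,0) = 113.3500
  k=1: S(1,0) = 173.3060; S(1,1) = 74.1361
  k=2: S(2,0) = 264.9754; S(2,1) = 113.3500; S(2,2) = 48.4884
  k=3: S(3,0) = 405.1329; S(3,1) = 173.3060; S(3,2) = 74.1361; S(3,3) = 31.7136
Terminal payoffs V(N, i) = max(S_T - K, 0):
  V(3,0) = 275.142852; V(3,1) = 43.315962; V(3,2) = 0.000000; V(3,3) = 0.000000
Backward induction: V(k, i) = exp(-r*dt) * [p * V(k+1, i) + (1-p) * V(k+1, i+1)].
  V(2,0) = exp(-r*dt) * [p*275.142852 + (1-p)*43.315962] = 137.219100
  V(2,1) = exp(-r*dt) * [p*43.315962 + (1-p)*0.000000] = 17.684517
  V(2,2) = exp(-r*dt) * [p*0.000000 + (1-p)*0.000000] = 0.000000
  V(1,0) = exp(-r*dt) * [p*137.219100 + (1-p)*17.684517] = 66.182760
  V(1,1) = exp(-r*dt) * [p*17.684517 + (1-p)*0.000000] = 7.220021
  V(0,0) = exp(-r*dt) * [p*66.182760 + (1-p)*7.220021] = 31.168546


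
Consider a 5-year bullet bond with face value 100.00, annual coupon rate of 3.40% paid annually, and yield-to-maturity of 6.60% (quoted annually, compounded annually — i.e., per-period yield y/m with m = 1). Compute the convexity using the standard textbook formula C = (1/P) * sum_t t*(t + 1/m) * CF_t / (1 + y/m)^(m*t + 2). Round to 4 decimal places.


Coupon per period c = face * coupon_rate / m = 3.400000
Periods per year m = 1; per-period yield y/m = 0.066000
Number of cashflows N = 5
Cashflows (t years, CF_t, discount factor 1/(1+y/m)^(m*t), PV):
  t = 1.0000: CF_t = 3.400000, DF = 0.938086, PV = 3.189493
  t = 2.0000: CF_t = 3.400000, DF = 0.880006, PV = 2.992020
  t = 3.0000: CF_t = 3.400000, DF = 0.825521, PV = 2.806773
  t = 4.0000: CF_t = 3.400000, DF = 0.774410, PV = 2.632995
  t = 5.0000: CF_t = 103.400000, DF = 0.726464, PV = 75.116357
Price P = sum_t PV_t = 86.737639
Convexity numerator sum_t t*(t + 1/m) * CF_t / (1+y/m)^(m*t + 2):
  t = 1.0000: term = 5.613546
  t = 2.0000: term = 15.797972
  t = 3.0000: term = 29.639723
  t = 4.0000: term = 46.341030
  t = 5.0000: term = 1983.085142
Convexity = (1/P) * sum = 2080.477414 / 86.737639 = 23.985866

Answer: Convexity = 23.9859


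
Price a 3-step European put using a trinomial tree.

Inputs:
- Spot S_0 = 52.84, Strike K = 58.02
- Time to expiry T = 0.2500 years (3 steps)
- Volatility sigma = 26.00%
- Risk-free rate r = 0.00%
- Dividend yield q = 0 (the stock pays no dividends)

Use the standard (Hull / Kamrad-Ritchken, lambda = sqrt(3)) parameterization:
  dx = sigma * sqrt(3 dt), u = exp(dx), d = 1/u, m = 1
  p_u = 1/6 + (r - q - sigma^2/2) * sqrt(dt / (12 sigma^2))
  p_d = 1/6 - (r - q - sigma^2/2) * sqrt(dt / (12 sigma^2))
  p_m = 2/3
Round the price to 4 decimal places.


Answer: Price = V(0,0) = 6.2426

Derivation:
dt = T/N = 0.083333; dx = sigma*sqrt(3*dt) = 0.130000
u = exp(dx) = 1.138828; d = 1/u = 0.878095
p_u = 0.155833, p_m = 0.666667, p_d = 0.177500
Discount per step: exp(-r*dt) = 1.000000
Stock lattice S(k, j) with j the centered position index:
  k=0: S(0,+0) = 52.8400
  k=1: S(1,-1) = 46.3986; S(1,+0) = 52.8400; S(1,+1) = 60.1757
  k=2: S(2,-2) = 40.7424; S(2,-1) = 46.3986; S(2,+0) = 52.8400; S(2,+1) = 60.1757; S(2,+2) = 68.5298
  k=3: S(3,-3) = 35.7757; S(3,-2) = 40.7424; S(3,-1) = 46.3986; S(3,+0) = 52.8400; S(3,+1) = 60.1757; S(3,+2) = 68.5298; S(3,+3) = 78.0437
Terminal payoffs V(N, j) = max(K - S_T, 0):
  V(3,-3) = 22.244315; V(3,-2) = 17.277634; V(3,-1) = 11.621437; V(3,+0) = 5.180000; V(3,+1) = 0.000000; V(3,+2) = 0.000000; V(3,+3) = 0.000000
Backward induction: V(k, j) = exp(-r*dt) * [p_u * V(k+1, j+1) + p_m * V(k+1, j) + p_d * V(k+1, j-1)]
  V(2,-2) = exp(-r*dt) * [p_u*11.621437 + p_m*17.277634 + p_d*22.244315] = 17.277796
  V(2,-1) = exp(-r*dt) * [p_u*5.180000 + p_m*11.621437 + p_d*17.277634] = 11.621622
  V(2,+0) = exp(-r*dt) * [p_u*0.000000 + p_m*5.180000 + p_d*11.621437] = 5.516138
  V(2,+1) = exp(-r*dt) * [p_u*0.000000 + p_m*0.000000 + p_d*5.180000] = 0.919450
  V(2,+2) = exp(-r*dt) * [p_u*0.000000 + p_m*0.000000 + p_d*0.000000] = 0.000000
  V(1,-1) = exp(-r*dt) * [p_u*5.516138 + p_m*11.621622 + p_d*17.277796] = 11.674155
  V(1,+0) = exp(-r*dt) * [p_u*0.919450 + p_m*5.516138 + p_d*11.621622] = 5.883544
  V(1,+1) = exp(-r*dt) * [p_u*0.000000 + p_m*0.919450 + p_d*5.516138] = 1.592081
  V(0,+0) = exp(-r*dt) * [p_u*1.592081 + p_m*5.883544 + p_d*11.674155] = 6.242625


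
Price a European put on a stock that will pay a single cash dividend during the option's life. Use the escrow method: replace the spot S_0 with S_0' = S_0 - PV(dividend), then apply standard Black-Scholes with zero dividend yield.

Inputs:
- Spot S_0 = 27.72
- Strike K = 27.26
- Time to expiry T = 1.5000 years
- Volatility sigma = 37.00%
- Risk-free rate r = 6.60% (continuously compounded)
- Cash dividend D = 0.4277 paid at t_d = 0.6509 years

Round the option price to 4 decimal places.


Answer: Price = 3.4635

Derivation:
PV(D) = D * exp(-r * t_d) = 0.4277 * 0.95795028 = 0.40971534
S_0' = S_0 - PV(D) = 27.7200 - 0.40971534 = 27.31028466
d1 = (ln(S_0'/K) + (r + sigma^2/2)*T) / (sigma*sqrt(T)) = 0.44911269
d2 = d1 - sigma*sqrt(T) = -0.00404291
exp(-rT) = 0.90574271
N(-d1) = 0.32667518; N(-d2) = 0.50161288
P = K * exp(-rT) * N(-d2) - S_0' * N(-d1) = 27.2600 * 0.90574271 * 0.50161288 - 27.31028466 * 0.32667518 = 3.4635


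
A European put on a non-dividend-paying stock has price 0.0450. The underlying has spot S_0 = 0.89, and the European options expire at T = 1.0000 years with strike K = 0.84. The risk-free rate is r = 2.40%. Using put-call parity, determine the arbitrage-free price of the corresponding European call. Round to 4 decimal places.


Answer: Call price = 0.1149

Derivation:
Put-call parity: C - P = S_0 * exp(-qT) - K * exp(-rT).
S_0 * exp(-qT) = 0.8900 * 1.00000000 = 0.89000000
K * exp(-rT) = 0.8400 * 0.97628571 = 0.82008000
C = P + S*exp(-qT) - K*exp(-rT)
C = 0.0450 + 0.89000000 - 0.82008000 = 0.1149


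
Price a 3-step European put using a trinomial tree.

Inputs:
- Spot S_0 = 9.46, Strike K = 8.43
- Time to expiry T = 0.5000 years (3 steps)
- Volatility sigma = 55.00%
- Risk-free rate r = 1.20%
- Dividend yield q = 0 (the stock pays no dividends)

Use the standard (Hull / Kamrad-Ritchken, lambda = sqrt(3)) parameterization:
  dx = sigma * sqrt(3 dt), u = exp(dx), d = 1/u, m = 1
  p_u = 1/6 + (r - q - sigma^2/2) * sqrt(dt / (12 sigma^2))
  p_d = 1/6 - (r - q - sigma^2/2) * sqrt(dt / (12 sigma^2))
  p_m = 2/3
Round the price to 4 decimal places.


dt = T/N = 0.166667; dx = sigma*sqrt(3*dt) = 0.388909
u = exp(dx) = 1.475370; d = 1/u = 0.677796
p_u = 0.136829, p_m = 0.666667, p_d = 0.196504
Discount per step: exp(-r*dt) = 0.998002
Stock lattice S(k, j) with j the centered position index:
  k=0: S(0,+0) = 9.4600
  k=1: S(1,-1) = 6.4120; S(1,+0) = 9.4600; S(1,+1) = 13.9570
  k=2: S(2,-2) = 4.3460; S(2,-1) = 6.4120; S(2,+0) = 9.4600; S(2,+1) = 13.9570; S(2,+2) = 20.5917
  k=3: S(3,-3) = 2.9457; S(3,-2) = 4.3460; S(3,-1) = 6.4120; S(3,+0) = 9.4600; S(3,+1) = 13.9570; S(3,+2) = 20.5917; S(3,+3) = 30.3804
Terminal payoffs V(N, j) = max(K - S_T, 0):
  V(3,-3) = 5.484301; V(3,-2) = 4.084004; V(3,-1) = 2.018049; V(3,+0) = 0.000000; V(3,+1) = 0.000000; V(3,+2) = 0.000000; V(3,+3) = 0.000000
Backward induction: V(k, j) = exp(-r*dt) * [p_u * V(k+1, j+1) + p_m * V(k+1, j) + p_d * V(k+1, j-1)]
  V(2,-2) = exp(-r*dt) * [p_u*2.018049 + p_m*4.084004 + p_d*5.484301] = 4.068341
  V(2,-1) = exp(-r*dt) * [p_u*0.000000 + p_m*2.018049 + p_d*4.084004] = 2.143599
  V(2,+0) = exp(-r*dt) * [p_u*0.000000 + p_m*0.000000 + p_d*2.018049] = 0.395763
  V(2,+1) = exp(-r*dt) * [p_u*0.000000 + p_m*0.000000 + p_d*0.000000] = 0.000000
  V(2,+2) = exp(-r*dt) * [p_u*0.000000 + p_m*0.000000 + p_d*0.000000] = 0.000000
  V(1,-1) = exp(-r*dt) * [p_u*0.395763 + p_m*2.143599 + p_d*4.068341] = 2.278104
  V(1,+0) = exp(-r*dt) * [p_u*0.000000 + p_m*0.395763 + p_d*2.143599] = 0.683700
  V(1,+1) = exp(-r*dt) * [p_u*0.000000 + p_m*0.000000 + p_d*0.395763] = 0.077614
  V(0,+0) = exp(-r*dt) * [p_u*0.077614 + p_m*0.683700 + p_d*2.278104] = 0.912251

Answer: Price = V(0,0) = 0.9123


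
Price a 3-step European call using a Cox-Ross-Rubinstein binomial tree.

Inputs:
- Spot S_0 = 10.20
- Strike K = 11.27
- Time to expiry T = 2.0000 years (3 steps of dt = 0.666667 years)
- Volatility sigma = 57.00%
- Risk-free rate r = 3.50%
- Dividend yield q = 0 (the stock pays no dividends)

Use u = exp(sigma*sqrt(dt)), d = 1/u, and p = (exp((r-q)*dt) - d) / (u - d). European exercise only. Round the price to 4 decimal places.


Answer: Price = V(0,0) = 3.3072

Derivation:
dt = T/N = 0.666667
u = exp(sigma*sqrt(dt)) = 1.592656; d = 1/u = 0.627882
p = (exp((r-q)*dt) - d) / (u - d) = 0.410175
Discount per step: exp(-r*dt) = 0.976937
Stock lattice S(k, i) with i counting down-moves:
  k=0: S(0,0) = 10.2000
  k=1: S(1,0) = 16.2451; S(1,1) = 6.4044
  k=2: S(2,0) = 25.8728; S(2,1) = 10.2000; S(2,2) = 4.0212
  k=3: S(3,0) = 41.2065; S(3,1) = 16.2451; S(3,2) = 6.4044; S(3,3) = 2.5248
Terminal payoffs V(N, i) = max(S_T - K, 0):
  V(3,0) = 29.936536; V(3,1) = 4.975091; V(3,2) = 0.000000; V(3,3) = 0.000000
Backward induction: V(k, i) = exp(-r*dt) * [p * V(k+1, i) + (1-p) * V(k+1, i+1)].
  V(2,0) = exp(-r*dt) * [p*29.936536 + (1-p)*4.975091] = 14.862764
  V(2,1) = exp(-r*dt) * [p*4.975091 + (1-p)*0.000000] = 1.993591
  V(2,2) = exp(-r*dt) * [p*0.000000 + (1-p)*0.000000] = 0.000000
  V(1,0) = exp(-r*dt) * [p*14.862764 + (1-p)*1.993591] = 7.104478
  V(1,1) = exp(-r*dt) * [p*1.993591 + (1-p)*0.000000] = 0.798861
  V(0,0) = exp(-r*dt) * [p*7.104478 + (1-p)*0.798861] = 3.307189


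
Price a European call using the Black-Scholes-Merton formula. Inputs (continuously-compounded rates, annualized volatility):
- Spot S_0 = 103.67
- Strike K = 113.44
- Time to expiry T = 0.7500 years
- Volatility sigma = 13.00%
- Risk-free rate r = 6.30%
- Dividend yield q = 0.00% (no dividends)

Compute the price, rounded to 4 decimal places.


d1 = (ln(S/K) + (r - q + 0.5*sigma^2) * T) / (sigma * sqrt(T)) = -0.32397154
d2 = d1 - sigma * sqrt(T) = -0.43655484
exp(-rT) = 0.95384891; exp(-qT) = 1.00000000
C = S_0 * exp(-qT) * N(d1) - K * exp(-rT) * N(d2)
N(d1) = 0.37297979; N(d2) = 0.33121711
C = 103.6700 * 1.00000000 * 0.37297979 - 113.4400 * 0.95384891 * 0.33121711 = 2.8276

Answer: Price = 2.8276


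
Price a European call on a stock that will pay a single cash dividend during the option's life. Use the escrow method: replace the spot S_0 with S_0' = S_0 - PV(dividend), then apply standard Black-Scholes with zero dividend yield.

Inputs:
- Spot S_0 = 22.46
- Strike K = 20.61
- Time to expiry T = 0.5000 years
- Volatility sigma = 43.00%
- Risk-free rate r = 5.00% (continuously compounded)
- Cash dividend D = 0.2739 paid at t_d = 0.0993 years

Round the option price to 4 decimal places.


PV(D) = D * exp(-r * t_d) = 0.2739 * 0.99504731 = 0.27254346
S_0' = S_0 - PV(D) = 22.4600 - 0.27254346 = 22.18745654
d1 = (ln(S_0'/K) + (r + sigma^2/2)*T) / (sigma*sqrt(T)) = 0.47680609
d2 = d1 - sigma*sqrt(T) = 0.17275018
exp(-rT) = 0.97530991
N(d1) = 0.68324990; N(d2) = 0.56857610
C = S_0' * N(d1) - K * exp(-rT) * N(d2) = 22.18745654 * 0.68324990 - 20.6100 * 0.97530991 * 0.56857610 = 3.7306

Answer: Price = 3.7306


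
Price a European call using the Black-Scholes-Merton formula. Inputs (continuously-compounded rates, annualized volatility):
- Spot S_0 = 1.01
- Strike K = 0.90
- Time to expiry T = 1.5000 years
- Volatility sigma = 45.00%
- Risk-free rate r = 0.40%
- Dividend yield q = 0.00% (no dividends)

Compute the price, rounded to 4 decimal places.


d1 = (ln(S/K) + (r - q + 0.5*sigma^2) * T) / (sigma * sqrt(T)) = 0.49567847
d2 = d1 - sigma * sqrt(T) = -0.05545673
exp(-rT) = 0.99401796; exp(-qT) = 1.00000000
C = S_0 * exp(-qT) * N(d1) - K * exp(-rT) * N(d2)
N(d1) = 0.68993936; N(d2) = 0.47788730
C = 1.0100 * 1.00000000 * 0.68993936 - 0.9000 * 0.99401796 * 0.47788730 = 0.2693

Answer: Price = 0.2693


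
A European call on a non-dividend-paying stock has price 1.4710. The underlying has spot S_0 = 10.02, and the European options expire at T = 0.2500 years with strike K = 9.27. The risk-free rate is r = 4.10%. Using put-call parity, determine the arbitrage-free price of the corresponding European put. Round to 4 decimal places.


Answer: Put price = 0.6265

Derivation:
Put-call parity: C - P = S_0 * exp(-qT) - K * exp(-rT).
S_0 * exp(-qT) = 10.0200 * 1.00000000 = 10.02000000
K * exp(-rT) = 9.2700 * 0.98980235 = 9.17546781
P = C - S*exp(-qT) + K*exp(-rT)
P = 1.4710 - 10.02000000 + 9.17546781 = 0.6265


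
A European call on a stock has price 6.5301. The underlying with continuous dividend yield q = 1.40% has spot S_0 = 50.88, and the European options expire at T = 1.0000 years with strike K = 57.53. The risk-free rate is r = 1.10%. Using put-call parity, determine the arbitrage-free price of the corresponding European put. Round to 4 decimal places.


Put-call parity: C - P = S_0 * exp(-qT) - K * exp(-rT).
S_0 * exp(-qT) = 50.8800 * 0.98609754 = 50.17264305
K * exp(-rT) = 57.5300 * 0.98906028 = 56.90063784
P = C - S*exp(-qT) + K*exp(-rT)
P = 6.5301 - 50.17264305 + 56.90063784 = 13.2581

Answer: Put price = 13.2581


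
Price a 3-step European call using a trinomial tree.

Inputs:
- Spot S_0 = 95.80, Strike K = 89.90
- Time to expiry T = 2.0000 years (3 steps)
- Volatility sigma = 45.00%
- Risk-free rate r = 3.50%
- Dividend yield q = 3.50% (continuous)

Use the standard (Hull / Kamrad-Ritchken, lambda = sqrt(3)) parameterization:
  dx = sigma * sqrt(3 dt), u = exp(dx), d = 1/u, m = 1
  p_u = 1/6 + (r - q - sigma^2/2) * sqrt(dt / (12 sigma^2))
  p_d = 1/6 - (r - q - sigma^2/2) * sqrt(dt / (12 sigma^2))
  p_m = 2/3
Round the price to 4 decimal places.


dt = T/N = 0.666667; dx = sigma*sqrt(3*dt) = 0.636396
u = exp(dx) = 1.889658; d = 1/u = 0.529196
p_u = 0.113634, p_m = 0.666667, p_d = 0.219700
Discount per step: exp(-r*dt) = 0.976937
Stock lattice S(k, j) with j the centered position index:
  k=0: S(0,+0) = 95.8000
  k=1: S(1,-1) = 50.6970; S(1,+0) = 95.8000; S(1,+1) = 181.0293
  k=2: S(2,-2) = 26.8287; S(2,-1) = 50.6970; S(2,+0) = 95.8000; S(2,+1) = 181.0293; S(2,+2) = 342.0835
  k=3: S(3,-3) = 14.1976; S(3,-2) = 26.8287; S(3,-1) = 50.6970; S(3,+0) = 95.8000; S(3,+1) = 181.0293; S(3,+2) = 342.0835; S(3,+3) = 646.4210
Terminal payoffs V(N, j) = max(S_T - K, 0):
  V(3,-3) = 0.000000; V(3,-2) = 0.000000; V(3,-1) = 0.000000; V(3,+0) = 5.900000; V(3,+1) = 91.129280; V(3,+2) = 252.183511; V(3,+3) = 556.521000
Backward induction: V(k, j) = exp(-r*dt) * [p_u * V(k+1, j+1) + p_m * V(k+1, j) + p_d * V(k+1, j-1)]
  V(2,-2) = exp(-r*dt) * [p_u*0.000000 + p_m*0.000000 + p_d*0.000000] = 0.000000
  V(2,-1) = exp(-r*dt) * [p_u*5.900000 + p_m*0.000000 + p_d*0.000000] = 0.654976
  V(2,+0) = exp(-r*dt) * [p_u*91.129280 + p_m*5.900000 + p_d*0.000000] = 13.959144
  V(2,+1) = exp(-r*dt) * [p_u*252.183511 + p_m*91.129280 + p_d*5.900000] = 88.613653
  V(2,+2) = exp(-r*dt) * [p_u*556.521000 + p_m*252.183511 + p_d*91.129280] = 245.585232
  V(1,-1) = exp(-r*dt) * [p_u*13.959144 + p_m*0.654976 + p_d*0.000000] = 1.976225
  V(1,+0) = exp(-r*dt) * [p_u*88.613653 + p_m*13.959144 + p_d*0.654976] = 19.069305
  V(1,+1) = exp(-r*dt) * [p_u*245.585232 + p_m*88.613653 + p_d*13.959144] = 87.972509
  V(0,+0) = exp(-r*dt) * [p_u*87.972509 + p_m*19.069305 + p_d*1.976225] = 22.609916

Answer: Price = V(0,0) = 22.6099


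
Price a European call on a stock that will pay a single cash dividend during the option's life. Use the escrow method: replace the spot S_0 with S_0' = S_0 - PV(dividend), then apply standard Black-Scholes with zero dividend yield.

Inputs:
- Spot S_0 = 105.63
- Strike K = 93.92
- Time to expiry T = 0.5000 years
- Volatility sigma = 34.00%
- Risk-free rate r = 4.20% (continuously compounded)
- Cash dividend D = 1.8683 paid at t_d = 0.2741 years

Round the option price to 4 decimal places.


PV(D) = D * exp(-r * t_d) = 1.8683 * 0.98855381 = 1.84691509
S_0' = S_0 - PV(D) = 105.6300 - 1.84691509 = 103.78308491
d1 = (ln(S_0'/K) + (r + sigma^2/2)*T) / (sigma*sqrt(T)) = 0.62291799
d2 = d1 - sigma*sqrt(T) = 0.38250169
exp(-rT) = 0.97921896
N(d1) = 0.73333079; N(d2) = 0.64895536
C = S_0' * N(d1) - K * exp(-rT) * N(d2) = 103.78308491 * 0.73333079 - 93.9200 * 0.97921896 * 0.64895536 = 16.4240

Answer: Price = 16.4240


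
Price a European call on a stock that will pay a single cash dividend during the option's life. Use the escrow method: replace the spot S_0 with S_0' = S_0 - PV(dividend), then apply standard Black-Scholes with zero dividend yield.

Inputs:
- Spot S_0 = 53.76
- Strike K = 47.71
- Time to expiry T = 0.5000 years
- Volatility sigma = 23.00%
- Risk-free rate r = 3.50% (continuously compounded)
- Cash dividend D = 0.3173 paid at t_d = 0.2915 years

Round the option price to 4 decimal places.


Answer: Price = 7.5306

Derivation:
PV(D) = D * exp(-r * t_d) = 0.3173 * 0.98984937 = 0.31407920
S_0' = S_0 - PV(D) = 53.7600 - 0.31407920 = 53.44592080
d1 = (ln(S_0'/K) + (r + sigma^2/2)*T) / (sigma*sqrt(T)) = 0.88698427
d2 = d1 - sigma*sqrt(T) = 0.72434971
exp(-rT) = 0.98265224
N(d1) = 0.81245632; N(d2) = 0.76557447
C = S_0' * N(d1) - K * exp(-rT) * N(d2) = 53.44592080 * 0.81245632 - 47.7100 * 0.98265224 * 0.76557447 = 7.5306


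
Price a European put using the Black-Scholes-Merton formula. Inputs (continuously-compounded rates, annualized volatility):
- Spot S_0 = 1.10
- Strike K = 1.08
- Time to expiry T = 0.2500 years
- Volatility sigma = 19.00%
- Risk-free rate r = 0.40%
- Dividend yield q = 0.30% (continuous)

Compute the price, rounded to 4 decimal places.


d1 = (ln(S/K) + (r - q + 0.5*sigma^2) * T) / (sigma * sqrt(T)) = 0.24328041
d2 = d1 - sigma * sqrt(T) = 0.14828041
exp(-rT) = 0.99900050; exp(-qT) = 0.99925028
P = K * exp(-rT) * N(-d2) - S_0 * exp(-qT) * N(-d1)
N(-d1) = 0.40389409; N(-d2) = 0.44106074
P = 1.0800 * 0.99900050 * 0.44106074 - 1.1000 * 0.99925028 * 0.40389409 = 0.0319

Answer: Price = 0.0319


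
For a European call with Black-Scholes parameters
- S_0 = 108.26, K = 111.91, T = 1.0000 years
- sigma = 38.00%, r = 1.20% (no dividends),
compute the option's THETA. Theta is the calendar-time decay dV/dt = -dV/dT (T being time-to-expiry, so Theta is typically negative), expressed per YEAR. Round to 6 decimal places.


d1 = 0.1343178014; d2 = -0.2456821986
phi(d1) = 0.3953597500; exp(-qT) = 1.0000000000; exp(-rT) = 0.9880717129
Theta = -S*exp(-qT)*phi(d1)*sigma/(2*sqrt(T)) - r*K*exp(-rT)*N(d2) + q*S*exp(-qT)*N(d1)
N(d1) = 0.5534243614; N(d2) = 0.4029641267; sqrt(T) = 1.0000000000
Term 1 = -108.2600 * 1.0000000000 * 0.3953597500 * 0.3800 / (2 * 1.0000000000) = -8.1323128417
Term 2 = -0.0120 * 111.9100 * 0.9880717129 * 0.4029641267 = -0.5346936093
Term 3 = 0 (no dividend yield, q = 0)
Theta = -8.1323128417 + (-0.5346936093) + (0.0000000000) = -8.667006

Answer: Theta = -8.667006
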